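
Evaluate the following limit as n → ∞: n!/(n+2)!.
0

Explanation: n!/(n+2)! = 1/[(n+1)(n+2)] → 0 as n → ∞.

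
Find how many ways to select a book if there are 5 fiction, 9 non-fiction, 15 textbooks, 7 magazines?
36

By the addition principle: 5 + 9 + 15 + 7 = 36.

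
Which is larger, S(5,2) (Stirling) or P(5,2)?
P(5,2)

Working:
S(5,2) = 2·S(4,2) + S(4,1) = 2·7 + 1 = 15; P(5,2) = 20.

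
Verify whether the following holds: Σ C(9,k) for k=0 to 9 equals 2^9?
True

Explanation: Binomial theorem: Σ C(9,k) = (1+1)^9 = 2^9 = 512; RHS 2^9 = 512.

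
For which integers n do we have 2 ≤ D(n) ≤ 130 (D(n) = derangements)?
Using D(n) = (n−1)[D(n−1) + D(n−2)] with D(1)=0, D(2)=1: D(2)=1; D(3)=2; D(4)=9; D(5)=44; D(6)=265. So valid n = 3, 4, 5.

Answer: 3, 4, 5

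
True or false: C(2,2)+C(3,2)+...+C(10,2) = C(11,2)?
False

Working:
Hockey stick identity gives Σ = C(11,3) = 165; RHS C(11,2) = 55.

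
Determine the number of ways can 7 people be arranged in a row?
5,040

Solution: Arrangements of 7 distinct objects: 7! = 5,040.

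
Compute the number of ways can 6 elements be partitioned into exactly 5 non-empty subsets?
This equals S(6,5), the Stirling number of the 2nd kind.
Using the Stirling recurrence: S(n,k) = k·S(n-1,k) + S(n-1,k-1)
S(6,5) = 5·S(5,5) + S(5,4)
         = 5·1 + 10
         = 5 + 10
         = 15
Final answer: 15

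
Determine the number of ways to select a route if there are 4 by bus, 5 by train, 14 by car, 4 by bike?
By the addition principle: 4 + 5 + 14 + 4 = 27.
Final answer: 27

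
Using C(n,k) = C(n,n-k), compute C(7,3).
35

C(7,3) = C(7,4) = 35.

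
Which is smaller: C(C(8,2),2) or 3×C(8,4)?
3×C(8,4)
C(C(8,2),2)=378, 3×C(8,4)=210.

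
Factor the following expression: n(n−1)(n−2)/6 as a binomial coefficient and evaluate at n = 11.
C(n,3); C(11,3) = 165

n(n−1)(n−2)/6 = n!/(3!(n−3)!) = C(n,3). At n = 11: C(11,3) = 165.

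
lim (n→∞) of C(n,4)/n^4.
1/24

Working:
C(n,4) ≈ n^4/4! for large n. Limit = 1/4! = 1/24.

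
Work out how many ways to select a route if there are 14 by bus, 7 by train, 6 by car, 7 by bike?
34

Solution: By the addition principle: 14 + 7 + 6 + 7 = 34.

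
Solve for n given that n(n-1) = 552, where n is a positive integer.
n² − n − 552 = 0, so n = (1 ± √(1 + 4·552))/2 = (1 ± √2,209)/2 = (1 ± 47)/2, i.e. n = 24 or n = -23. Taking the positive root, n = 24 (check: 24×23 = 552).
Final answer: 24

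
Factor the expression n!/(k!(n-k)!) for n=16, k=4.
C(16,4) = 1,820
This is the binomial coefficient C(16,4) = 1,820.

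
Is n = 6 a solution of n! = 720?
6! = 6·5! = 6·120 = 720, which equals 720.
Final answer: Yes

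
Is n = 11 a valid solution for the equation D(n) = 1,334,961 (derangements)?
No

Explanation: D(11) = (11-1)·[D(10) + D(9)] = 10·[1,334,961 + 133,496] = 14,684,570, which does not equal 1,334,961.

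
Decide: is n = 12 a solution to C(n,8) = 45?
No

Reasoning: C(12,8) = 12·11·10·9·8·7·6·5/8! = 19,958,400/40,320 = 495, which does not equal 45.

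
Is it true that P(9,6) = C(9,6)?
False

Working:
P(9,6) = 60,480 but C(9,6) = 84; they differ by a factor of 6! = 720, so the statement does not hold.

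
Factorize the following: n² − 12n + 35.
(n − 5)(n − 7)

Reasoning: Seek roots whose sum is 12 and product is 35: (5, 7). So n² − 12n + 35 = (n − 5)(n − 7).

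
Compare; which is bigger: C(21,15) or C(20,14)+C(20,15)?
By Pascal's identity: C(21,15) = C(20,14)+C(20,15) = 54,264. Equal.
Final answer: Equal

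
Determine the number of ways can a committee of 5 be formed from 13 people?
1,287

Explanation: C(13,5) = 13! / (5! × (13-5)!)
         = 13! / (5! × 8!)
         = 1,287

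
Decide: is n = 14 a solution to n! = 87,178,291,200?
Yes

Reasoning: 14! = 14·13! = 14·6,227,020,800 = 87,178,291,200, which equals 87,178,291,200.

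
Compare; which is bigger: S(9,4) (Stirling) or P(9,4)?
S(9,4) = 4·S(8,4) + S(8,3) = 4·1,701 + 966 = 7,770; P(9,4) = 3,024.
Final answer: S(9,4)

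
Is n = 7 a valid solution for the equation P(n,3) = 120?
No

Explanation: P(7,3) = 7·6·5 = 210, which does not equal 120.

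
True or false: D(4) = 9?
True

Reasoning: Derangements of 4 elements: D(4) = (4-1)·[D(3) + D(2)] = 3·[2 + 1] = 9.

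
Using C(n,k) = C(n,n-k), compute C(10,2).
45

Reasoning: C(10,2) = C(10,8) = 45.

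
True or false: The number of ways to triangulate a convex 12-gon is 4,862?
False

Reasoning: Triangulations of a convex 12-gon are counted by the Catalan number C_10: C_10 = C(20,10)/(10+1) = 184,756/11 = 16,796.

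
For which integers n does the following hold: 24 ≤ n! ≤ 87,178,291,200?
4, 5, 6, 7, 8, 9, 10, 11, 12, 13, 14

Solution: n! is strictly increasing; 4! = 24 and 14! = 87,178,291,200, so valid n = 4, 5, 6, 7, 8, 9, 10, 11, 12, 13, 14.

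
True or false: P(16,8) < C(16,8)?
False

Working:
P(16,8) = 518,918,400 and C(16,8) = 12,870; P(n,r) = r! × C(n,r) so P > C whenever r ≥ 2.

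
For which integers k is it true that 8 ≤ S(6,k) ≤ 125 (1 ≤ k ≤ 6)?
2, 3, 4, 5

Solution: S(6,1)=1; S(6,2)=31; S(6,3)=90; S(6,4)=65; S(6,5)=15; S(6,6)=1. So valid k = 2, 3, 4, 5.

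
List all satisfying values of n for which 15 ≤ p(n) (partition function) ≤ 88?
7, 8, 9, 10, 11, 12

Explanation: Tabulating p(n) via p(n) = p(n−1) + p(n−2) − p(n−5) − p(n−7) + …: p(6)=11; p(7)=15; p(8)=22; p(9)=30; p(10)=42; p(11)=56; p(12)=77; p(13)=101. So valid n = 7, 8, 9, 10, 11, 12.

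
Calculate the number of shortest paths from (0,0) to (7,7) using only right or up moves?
Choose 7 rights from 14 moves: C(14,7) = 3,432.

Answer: 3,432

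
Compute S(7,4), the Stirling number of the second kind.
350

Using the Stirling recurrence: S(n,k) = k·S(n-1,k) + S(n-1,k-1)
S(7,4) = 4·S(6,4) + S(6,3)
         = 4·65 + 90
         = 260 + 90
         = 350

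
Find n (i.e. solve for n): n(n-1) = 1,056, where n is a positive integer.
33

n² − n − 1,056 = 0, so n = (1 ± √(1 + 4·1,056))/2 = (1 ± √4,225)/2 = (1 ± 65)/2, i.e. n = 33 or n = -32. Taking the positive root, n = 33 (check: 33×32 = 1,056).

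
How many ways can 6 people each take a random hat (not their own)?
265

Reasoning: Using D(n) = (n-1)[D(n-1) + D(n-2)]:
D(6) = (6-1) × [D(5) + D(4)]
      = 5 × [44 + 9]
      = 5 × 53
      = 265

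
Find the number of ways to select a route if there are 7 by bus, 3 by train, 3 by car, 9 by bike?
22

Working:
By the addition principle: 7 + 3 + 3 + 9 = 22.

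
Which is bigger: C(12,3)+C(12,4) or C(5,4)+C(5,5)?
First=715, Second=6.
Final answer: C(12,3)+C(12,4)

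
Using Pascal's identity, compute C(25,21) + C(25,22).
14,950

Reasoning: C(25,21) + C(25,22) = C(26,22) = 14,950.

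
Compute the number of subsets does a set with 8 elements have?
Each element can be included or excluded: 2^8 = 256.
Final answer: 256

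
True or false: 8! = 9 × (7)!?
False

8! = 8 × 7! = 40,320, but 9 × 7! = 45,360.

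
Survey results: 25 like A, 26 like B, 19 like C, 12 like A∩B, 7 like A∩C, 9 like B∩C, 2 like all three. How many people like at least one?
44

Explanation: |A∪B∪C| = 25+26+19-12-7-9+2 = 44.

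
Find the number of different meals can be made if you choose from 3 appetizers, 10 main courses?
30

By the multiplication principle: 3 × 10 = 30.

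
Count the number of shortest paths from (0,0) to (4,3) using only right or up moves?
Choose 4 rights from 7 moves: C(7,4) = 35.

Answer: 35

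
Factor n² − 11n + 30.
(n − 5)(n − 6)
Seek roots whose sum is 11 and product is 30: (5, 6). So n² − 11n + 30 = (n − 5)(n − 6).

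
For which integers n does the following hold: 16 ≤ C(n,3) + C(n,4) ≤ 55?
6

Reasoning: C(5,3)+C(5,4)=15; C(6,3)+C(6,4)=35; C(7,3)+C(7,4)=70. So valid n = 6.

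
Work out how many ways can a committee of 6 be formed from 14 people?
3,003

Reasoning: C(14,6) = 14! / (6! × (14-6)!)
         = 14! / (6! × 8!)
         = 3,003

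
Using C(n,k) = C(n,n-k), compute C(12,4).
495

Solution: C(12,4) = C(12,8) = 495.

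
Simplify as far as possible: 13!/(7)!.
1,235,520

Solution: This equals 13×12×...×8 = 1,235,520.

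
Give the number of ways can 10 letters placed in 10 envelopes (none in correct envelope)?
Using D(n) = (n-1)[D(n-1) + D(n-2)]:
D(10) = (10-1) × [D(9) + D(8)]
      = 9 × [133496 + 14833]
      = 9 × 148329
      = 1,334,961

Answer: 1,334,961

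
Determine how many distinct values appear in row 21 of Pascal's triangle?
11

Working:
Row 21 has entries C(21,0)..C(21,21); by symmetry C(21,k)=C(21,21-k), giving 11 distinct values.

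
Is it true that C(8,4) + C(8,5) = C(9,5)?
True

Explanation: Pascal's identity: LHS = 70 + 56 = 126; RHS = C(9,5) = 126. Both sides agree, so the statement holds.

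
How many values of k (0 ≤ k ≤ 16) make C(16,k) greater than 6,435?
5

Working:
Row 16 is unimodal and symmetric about k=16/2. C(16,5)=4,368 ≤ 6,435; C(16,6)=8,008 > 6,435; by symmetry C(16,k) > 6,435 for k = 6..10. That's 10 - 6 + 1 = 5 values.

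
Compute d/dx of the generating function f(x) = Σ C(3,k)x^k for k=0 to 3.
Σ k·C(3,k)x^(k-1) for k=1 to 3

Explanation: Term-by-term differentiation gives Σ k·C(3,k)x^{k-1} for k=1 to 3.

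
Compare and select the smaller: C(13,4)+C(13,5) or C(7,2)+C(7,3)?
C(7,2)+C(7,3)

Reasoning: First=2,002, Second=56.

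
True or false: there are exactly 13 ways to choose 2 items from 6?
False

Working:
C(6,2) = 15 ≠ 13.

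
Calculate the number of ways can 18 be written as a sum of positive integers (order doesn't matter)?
385

Pentagonal recurrence p(n) = p(n−1) + p(n−2) − p(n−5) − p(n−7) + …: p(18) = p(17) + p(16) − p(13) − p(11) + p(6) + p(3) = 297 + 231 − 101 − 56 + 11 + 3 = 385.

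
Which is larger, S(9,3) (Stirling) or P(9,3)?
S(9,3)

S(9,3) = 3·S(8,3) + S(8,2) = 3·966 + 127 = 3,025; P(9,3) = 504.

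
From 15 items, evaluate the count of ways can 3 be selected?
455

Explanation: C(15,3) = 15! / (3! × (15-3)!)
         = 15! / (3! × 12!)
         = 455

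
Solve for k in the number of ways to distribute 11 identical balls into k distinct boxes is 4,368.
6

Explanation: Stars and bars: the count is C(11+k−1, k−1), increasing in k. k=4: C(14,3) = 364, k=5: C(15,4) = 1,365, k=6: C(16,5) = 4,368 ✓. So k = 6.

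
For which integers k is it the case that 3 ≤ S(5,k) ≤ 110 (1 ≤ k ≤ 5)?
2, 3, 4

Explanation: S(5,1)=1; S(5,2)=15; S(5,3)=25; S(5,4)=10; S(5,5)=1. So valid k = 2, 3, 4.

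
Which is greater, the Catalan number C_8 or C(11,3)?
C_8

C_8 = C(16,8)/(8+1) = 12,870/9 = 1,430; C(11,3) = 165.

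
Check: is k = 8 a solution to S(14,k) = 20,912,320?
Yes
S(14,8) = 8·S(13,8) + S(13,7) = 8·1,899,612 + 5,715,424 = 20,912,320, which equals 20,912,320.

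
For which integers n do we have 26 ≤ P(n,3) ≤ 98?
5

Explanation: P(4,3)=24; P(5,3)=60; P(6,3)=120. So valid n = 5.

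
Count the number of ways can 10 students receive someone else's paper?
1,334,961

Solution: Using D(n) = (n-1)[D(n-1) + D(n-2)]:
D(10) = (10-1) × [D(9) + D(8)]
      = 9 × [133496 + 14833]
      = 9 × 148329
      = 1,334,961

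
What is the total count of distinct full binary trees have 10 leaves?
4,862

Using the Catalan number formula: C_n = C(2n, n) / (n+1)
C_9 = C(18, 9) / (9+1)
     = 48620 / 10
     = 4,862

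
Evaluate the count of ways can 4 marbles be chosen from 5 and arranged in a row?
120

Solution: P(5,4) = 5!/(5-4)! = 120.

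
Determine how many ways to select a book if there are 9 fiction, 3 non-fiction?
12

Reasoning: By the addition principle: 9 + 3 = 12.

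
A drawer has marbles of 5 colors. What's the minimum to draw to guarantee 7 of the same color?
31

Reasoning: Worst case: 6 of each = 30. One more: 31.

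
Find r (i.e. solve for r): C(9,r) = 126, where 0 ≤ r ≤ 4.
C(9,r) is increasing for 0 ≤ r ≤ 4. Stepping up (C(9,r+1) = C(9,r)·(9−r)/(r+1)): C(9,1) = 9, C(9,2) = 36, C(9,3) = 84, C(9,4) = 126 ✓. So r = 4.
Final answer: 4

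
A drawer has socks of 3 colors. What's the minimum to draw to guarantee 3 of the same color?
7

Explanation: Worst case: 2 of each = 6. One more: 7.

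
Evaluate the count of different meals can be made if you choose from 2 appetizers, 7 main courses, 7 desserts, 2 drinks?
By the multiplication principle: 2 × 7 × 7 × 2 = 196.

Answer: 196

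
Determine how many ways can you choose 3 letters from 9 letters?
84

C(9,3) = 9! / (3! × (9-3)!)
         = 9! / (3! × 6!)
         = 84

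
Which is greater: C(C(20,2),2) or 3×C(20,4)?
C(C(20,2),2)=17,955, 3×C(20,4)=14,535.

Answer: C(C(20,2),2)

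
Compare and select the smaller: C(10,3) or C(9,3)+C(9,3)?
C(10,3)

Working:
C(10,3)=120; C(9,3)+C(9,3)=84+84=168.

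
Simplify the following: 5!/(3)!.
20

Explanation: This equals 5×4 = 20.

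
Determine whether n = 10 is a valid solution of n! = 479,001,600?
No

Working:
10! = 10·9! = 10·362,880 = 3,628,800, which does not equal 479,001,600.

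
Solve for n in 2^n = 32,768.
15

Working:
32,768 = 1,024 × 32 = 2^10 × 2^5 = 2^15, so n = 15.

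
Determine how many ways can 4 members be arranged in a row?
Arrangements of 4 distinct objects: 4! = 24.

Answer: 24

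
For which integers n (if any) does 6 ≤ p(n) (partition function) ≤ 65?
5, 6, 7, 8, 9, 10, 11

Reasoning: Tabulating p(n) via p(n) = p(n−1) + p(n−2) − p(n−5) − p(n−7) + …: p(4)=5; p(5)=7; p(6)=11; p(7)=15; p(8)=22; p(9)=30; p(10)=42; p(11)=56; p(12)=77. So valid n = 5, 6, 7, 8, 9, 10, 11.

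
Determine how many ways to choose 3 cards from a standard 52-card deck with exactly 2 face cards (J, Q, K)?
12 face cards and 40 non-face cards: C(12,2) × C(40,1) = 66 × 40 = 2,640.
Final answer: 2,640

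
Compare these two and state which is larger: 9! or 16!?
16!
9!=362,880, 16!=20,922,789,888,000. 16! > 9!.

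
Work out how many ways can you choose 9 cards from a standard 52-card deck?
C(52,9) = 3,679,075,400.
Final answer: 3,679,075,400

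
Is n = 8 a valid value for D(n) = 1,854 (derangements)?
No

D(8) = (8-1)·[D(7) + D(6)] = 7·[1,854 + 265] = 14,833, which does not equal 1,854.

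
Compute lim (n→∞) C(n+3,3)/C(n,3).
1

Reasoning: Both numerator and denominator grow as n^3/3! for large n, so the ratio → 1.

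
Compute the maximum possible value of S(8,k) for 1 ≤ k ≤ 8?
1,701

Reasoning: Row S(8,k) for k = 1..8 (via S(n,k) = k·S(n−1,k) + S(n−1,k−1)): 1, 127, 966, 1,701, 1,050, 266, 28, 1. The row is unimodal; maximum at k = 4: 1,701.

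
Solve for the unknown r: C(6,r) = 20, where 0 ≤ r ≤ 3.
3
C(6,r) is increasing for 0 ≤ r ≤ 3. Stepping up (C(6,r+1) = C(6,r)·(6−r)/(r+1)): C(6,1) = 6, C(6,2) = 15, C(6,3) = 20 ✓. So r = 3.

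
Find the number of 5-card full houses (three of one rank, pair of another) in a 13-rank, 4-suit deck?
3,744

Triple rank: 13. Triple suits: C(4,3)=4. Pair rank: 12. Pair suits: C(4,2)=6. Total: 3,744.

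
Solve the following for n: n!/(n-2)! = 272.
17
n!/(n-2)! = n×(n-1), a product of 2 consecutive integers ≈ (n−0.5)^2. 272^(1/2) + 0.5 ≈ 17.0; check n = 17: 17×16 = 272 ✓. So n = 17.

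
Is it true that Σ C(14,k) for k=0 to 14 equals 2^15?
False

Reasoning: Binomial theorem: Σ C(14,k) = (1+1)^14 = 2^14 = 16,384; RHS 2^15 = 32,768.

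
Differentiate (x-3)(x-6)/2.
(2x - 9)/2

d/dx[(x-3)(x-6)] = (x-6) + (x-3) = 2x - 9. Dividing by 2 gives (2x - 9)/2.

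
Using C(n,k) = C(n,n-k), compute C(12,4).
495

C(12,4) = C(12,8) = 495.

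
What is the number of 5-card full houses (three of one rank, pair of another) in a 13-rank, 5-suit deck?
15,600

Reasoning: Triple rank: 13. Triple suits: C(5,3)=10. Pair rank: 12. Pair suits: C(5,2)=10. Total: 15,600.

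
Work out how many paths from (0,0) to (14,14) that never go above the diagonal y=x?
2,674,440
Counted by the Catalan number C_14: C_14 = C(28,14)/(14+1) = 40,116,600/15 = 2,674,440.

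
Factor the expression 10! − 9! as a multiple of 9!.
10! − 9! = 10·9! − 9! = (10 − 1)·9! = 9 × 9! = 3,265,920.

Answer: 9 × 9! = 3,265,920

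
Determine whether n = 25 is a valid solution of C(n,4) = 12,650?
Yes

Working:
C(25,4) = 25·24·23·22/4! = 303,600/24 = 12,650, which equals 12,650.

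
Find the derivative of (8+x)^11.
11(8+x)^10
Using the power rule: d/dx (8+x)^11 = 11(8+x)^{10}.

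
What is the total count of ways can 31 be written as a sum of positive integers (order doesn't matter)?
6,842

Pentagonal recurrence p(n) = p(n−1) + p(n−2) − p(n−5) − p(n−7) + …: p(31) = p(30) + p(29) − p(26) − p(24) + p(19) + p(16) − p(9) − p(5) = 5,604 + 4,565 − 2,436 − 1,575 + 490 + 231 − 30 − 7 = 6,842.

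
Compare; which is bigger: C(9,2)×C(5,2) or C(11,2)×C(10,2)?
C(9,2)×C(5,2)=360, C(11,2)×C(10,2)=2,475.
Final answer: C(11,2)×C(10,2)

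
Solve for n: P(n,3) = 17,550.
P(n,3) = n(n−1)(n−2) is increasing in n; n(n−1)(n−2) ≈ (n−1)^3 = 17,550 gives n ≈ 27.0. Check: P(25,3) = 13,800, P(26,3) = 15,600, P(27,3) = 17,550 ✓. So n = 27.

Answer: 27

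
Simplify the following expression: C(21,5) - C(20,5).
4,845
C(21,5) - C(20,5) = C(20,4) = 4,845.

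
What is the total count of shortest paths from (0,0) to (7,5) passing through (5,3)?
336
To (5,3): C(8,5)=56. From there: C(4,2)=6. Total: 336.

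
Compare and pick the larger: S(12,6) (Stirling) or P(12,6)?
S(12,6)

Working:
S(12,6) = 6·S(11,6) + S(11,5) = 6·179,487 + 246,730 = 1,323,652; P(12,6) = 665,280.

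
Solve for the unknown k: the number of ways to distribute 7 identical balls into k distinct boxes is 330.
5

Working:
Stars and bars: the count is C(7+k−1, k−1), increasing in k. k=3: C(9,2) = 36, k=4: C(10,3) = 120, k=5: C(11,4) = 330 ✓. So k = 5.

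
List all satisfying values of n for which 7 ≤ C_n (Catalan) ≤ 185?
4, 5, 6

Solution: C_3=5; C_4=14; C_5=42; C_6=132; C_7=429. So valid n = 4, 5, 6.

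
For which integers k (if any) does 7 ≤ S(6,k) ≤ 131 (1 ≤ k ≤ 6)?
2, 3, 4, 5

Explanation: S(6,1)=1; S(6,2)=31; S(6,3)=90; S(6,4)=65; S(6,5)=15; S(6,6)=1. So valid k = 2, 3, 4, 5.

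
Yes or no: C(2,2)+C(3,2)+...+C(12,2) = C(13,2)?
No

Explanation: Hockey stick identity gives Σ = C(13,3) = 286; RHS C(13,2) = 78.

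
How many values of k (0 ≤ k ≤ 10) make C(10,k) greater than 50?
Row 10 is unimodal and symmetric about k=10/2. C(10,2)=45 ≤ 50; C(10,3)=120 > 50; by symmetry C(10,k) > 50 for k = 3..7. That's 7 - 3 + 1 = 5 values.

Answer: 5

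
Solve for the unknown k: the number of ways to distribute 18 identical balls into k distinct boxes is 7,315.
5
Stars and bars: the count is C(18+k−1, k−1), increasing in k. k=3: C(20,2) = 190, k=4: C(21,3) = 1,330, k=5: C(22,4) = 7,315 ✓. So k = 5.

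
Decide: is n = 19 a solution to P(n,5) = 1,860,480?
No

Reasoning: P(19,5) = 19·18·17·16·15 = 1,395,360, which does not equal 1,860,480.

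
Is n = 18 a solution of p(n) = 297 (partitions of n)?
No

Explanation: Pentagonal recurrence p(n) = p(n−1) + p(n−2) − p(n−5) − p(n−7) + …: p(18) = p(17) + p(16) − p(13) − p(11) + p(6) + p(3) = 297 + 231 − 101 − 56 + 11 + 3 = 385, which does not equal 297.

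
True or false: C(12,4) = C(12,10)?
False

C(12,4) = 495 but C(12,10) = 66; symmetry gives C(12,4) = C(12,8), not C(12,10).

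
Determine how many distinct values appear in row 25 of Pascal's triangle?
Row 25 has entries C(25,0)..C(25,25); by symmetry C(25,k)=C(25,25-k), giving 13 distinct values.

Answer: 13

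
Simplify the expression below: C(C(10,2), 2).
990

Reasoning: C(10,2) = 45, then C(45, 2) = 990.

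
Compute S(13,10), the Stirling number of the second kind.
Using the Stirling recurrence: S(n,k) = k·S(n-1,k) + S(n-1,k-1)
S(13,10) = 10·S(12,10) + S(12,9)
         = 10·1705 + 22275
         = 17050 + 22275
         = 39,325
Final answer: 39,325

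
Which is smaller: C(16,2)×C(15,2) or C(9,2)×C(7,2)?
C(9,2)×C(7,2)

Working:
C(16,2)×C(15,2)=12,600, C(9,2)×C(7,2)=756.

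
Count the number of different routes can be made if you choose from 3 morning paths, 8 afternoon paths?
24

Reasoning: By the multiplication principle: 3 × 8 = 24.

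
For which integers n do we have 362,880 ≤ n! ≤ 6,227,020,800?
9, 10, 11, 12, 13

Explanation: n! is strictly increasing; 9! = 362,880 and 13! = 6,227,020,800, so valid n = 9, 10, 11, 12, 13.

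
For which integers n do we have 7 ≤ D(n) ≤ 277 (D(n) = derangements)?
4, 5, 6

Working:
Using D(n) = (n−1)[D(n−1) + D(n−2)] with D(1)=0, D(2)=1: D(3)=2; D(4)=9; D(5)=44; D(6)=265; D(7)=1,854. So valid n = 4, 5, 6.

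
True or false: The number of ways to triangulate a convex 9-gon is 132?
Triangulations of a convex 9-gon are counted by the Catalan number C_7: C_7 = C(14,7)/(7+1) = 3,432/8 = 429.
Final answer: False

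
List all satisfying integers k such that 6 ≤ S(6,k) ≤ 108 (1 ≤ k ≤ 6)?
2, 3, 4, 5
S(6,1)=1; S(6,2)=31; S(6,3)=90; S(6,4)=65; S(6,5)=15; S(6,6)=1. So valid k = 2, 3, 4, 5.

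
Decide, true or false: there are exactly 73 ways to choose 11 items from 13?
False

Working:
C(13,11) = 78 ≠ 73.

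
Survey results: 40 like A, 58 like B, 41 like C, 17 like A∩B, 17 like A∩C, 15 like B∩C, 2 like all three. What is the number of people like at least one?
92

Explanation: |A∪B∪C| = 40+58+41-17-17-15+2 = 92.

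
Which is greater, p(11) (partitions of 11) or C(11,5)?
Pentagonal recurrence p(n) = p(n−1) + p(n−2) − p(n−5) − p(n−7) + …: p(11) = p(10) + p(9) − p(6) − p(4) = 42 + 30 − 11 − 5 = 56; C(11,5) = 462.

Answer: C(11,5)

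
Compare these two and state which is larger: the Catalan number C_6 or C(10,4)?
C_6 = C(12,6)/(6+1) = 924/7 = 132; C(10,4) = 210.

Answer: C(10,4)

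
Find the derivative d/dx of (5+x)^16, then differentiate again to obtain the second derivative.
240(5+x)^14

Solution: First derivative: 16(5+x)^{15}. Second derivative: 16·15·(5+x)^{14} = 240(5+x)^{14}.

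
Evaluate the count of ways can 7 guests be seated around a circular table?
720

Solution: Circular arrangements: (7-1)! = 720.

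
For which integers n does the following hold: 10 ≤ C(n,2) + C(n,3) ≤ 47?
4, 5, 6

Working:
C(3,2)+C(3,3)=4; C(4,2)+C(4,3)=10; C(5,2)+C(5,3)=20; C(6,2)+C(6,3)=35; C(7,2)+C(7,3)=56. So valid n = 4, 5, 6.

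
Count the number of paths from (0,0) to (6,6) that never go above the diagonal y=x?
132

Reasoning: Counted by the Catalan number C_6: C_6 = C(12,6)/(6+1) = 924/7 = 132.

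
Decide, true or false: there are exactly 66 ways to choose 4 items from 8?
False

Reasoning: C(8,4) = 70 ≠ 66.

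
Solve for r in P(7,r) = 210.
3

P(7,r) = 7·6·…·(7−r+1), a product of r factors. Multiplying down from 7: 7 = 7; 7·6 = 42; 7·6·5 = 210 ✓ (3 factors). So r = 3.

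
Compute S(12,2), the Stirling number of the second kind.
Using the Stirling recurrence: S(n,k) = k·S(n-1,k) + S(n-1,k-1)
S(12,2) = 2·S(11,2) + S(11,1)
         = 2·1023 + 1
         = 2046 + 1
         = 2,047
Final answer: 2,047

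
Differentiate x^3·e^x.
(3x^2 + x^3)e^x

Working:
Product rule: d/dx[x^3]·e^x + x^3·d/dx[e^x] = 3x^{2}e^x + x^3e^x.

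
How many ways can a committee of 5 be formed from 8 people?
56
C(8,5) = 8! / (5! × (8-5)!)
         = 8! / (5! × 3!)
         = 56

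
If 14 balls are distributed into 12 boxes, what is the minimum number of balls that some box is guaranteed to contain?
2

Working:
Pigeonhole: ⌈14/12⌉ = 2.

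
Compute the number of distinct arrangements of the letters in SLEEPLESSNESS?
1,081,080

Word has 13 letters (S=5, L=2, E=4, P=1, N=1). Arrangements: 13!/Π(k!) = 1,081,080.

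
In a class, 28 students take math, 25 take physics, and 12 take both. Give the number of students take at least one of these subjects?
41
|A∪B| = |A|+|B|-|A∩B| = 28+25-12 = 41.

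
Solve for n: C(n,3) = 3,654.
29

Solution: C(n,3) = n(n−1)(n−2)/3! is increasing in n, and n(n−1)(n−2) = 3!·3,654 = 21,924 ≈ (n−1)^3 gives n ≈ 29.0. Check: C(27,3) = 2,925, C(28,3) = 3,276, C(29,3) = 3,654 ✓. So n = 29.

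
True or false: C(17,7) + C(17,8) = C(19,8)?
False

Pascal's identity gives C(18,8) = 43,758, whereas C(19,8) = 75,582.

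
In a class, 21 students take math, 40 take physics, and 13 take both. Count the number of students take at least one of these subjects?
48

Solution: |A∪B| = |A|+|B|-|A∩B| = 21+40-13 = 48.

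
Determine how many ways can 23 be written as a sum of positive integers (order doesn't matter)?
Pentagonal recurrence p(n) = p(n−1) + p(n−2) − p(n−5) − p(n−7) + …: p(23) = p(22) + p(21) − p(18) − p(16) + p(11) + p(8) − p(1) = 1,002 + 792 − 385 − 231 + 56 + 22 − 1 = 1,255.

Answer: 1,255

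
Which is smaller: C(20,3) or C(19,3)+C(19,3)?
C(20,3)

Explanation: C(20,3)=1,140; C(19,3)+C(19,3)=969+969=1,938.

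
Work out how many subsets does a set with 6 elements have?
64

Solution: Each element can be included or excluded: 2^6 = 64.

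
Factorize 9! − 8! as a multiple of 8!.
8 × 8! = 322,560

Explanation: 9! − 8! = 9·8! − 8! = (9 − 1)·8! = 8 × 8! = 322,560.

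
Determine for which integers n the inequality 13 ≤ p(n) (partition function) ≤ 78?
7, 8, 9, 10, 11, 12

Working:
Tabulating p(n) via p(n) = p(n−1) + p(n−2) − p(n−5) − p(n−7) + …: p(6)=11; p(7)=15; p(8)=22; p(9)=30; p(10)=42; p(11)=56; p(12)=77; p(13)=101. So valid n = 7, 8, 9, 10, 11, 12.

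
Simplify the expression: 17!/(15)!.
This equals 17×16 = 272.
Final answer: 272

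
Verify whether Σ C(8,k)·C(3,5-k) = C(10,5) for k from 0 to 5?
False
Vandermonde's identity gives C(11,5) = 462; RHS C(10,5) = 252.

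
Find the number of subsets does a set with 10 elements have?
Each element can be included or excluded: 2^10 = 1,024.

Answer: 1,024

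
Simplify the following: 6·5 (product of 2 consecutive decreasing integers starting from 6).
30

Explanation: This is P(6,2) = 6!/(4)! = 30.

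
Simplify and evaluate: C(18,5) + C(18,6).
27,132

Solution: By Pascal's identity: C(19,6) = 27,132.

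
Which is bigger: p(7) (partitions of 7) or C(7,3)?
C(7,3)

Pentagonal recurrence p(n) = p(n−1) + p(n−2) − p(n−5) − p(n−7) + …: p(7) = p(6) + p(5) − p(2) − p(0) = 11 + 7 − 2 − 1 = 15; C(7,3) = 35.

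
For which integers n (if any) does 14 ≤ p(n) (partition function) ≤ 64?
Tabulating p(n) via p(n) = p(n−1) + p(n−2) − p(n−5) − p(n−7) + …: p(6)=11; p(7)=15; p(8)=22; p(9)=30; p(10)=42; p(11)=56; p(12)=77. So valid n = 7, 8, 9, 10, 11.
Final answer: 7, 8, 9, 10, 11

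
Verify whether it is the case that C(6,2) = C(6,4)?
True

Symmetry C(n,k) = C(n,n-k): C(6,2) = 15 and C(6,4) = 15. Both sides agree, so the statement holds.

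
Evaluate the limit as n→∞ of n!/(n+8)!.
0

Working:
n!/(n+8)! = 1/[(n+1)(n+2)···(n+8)] → 0 as n → ∞.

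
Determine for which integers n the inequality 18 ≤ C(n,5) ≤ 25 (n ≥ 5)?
7

C(6,5)=6; C(7,5)=21; C(8,5)=56. So valid n = 7.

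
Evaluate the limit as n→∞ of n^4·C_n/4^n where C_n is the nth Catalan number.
∞

Solution: C_n ~ 4^n/(n^(3/2)√π), so n^4·C_n/4^n ~ n^(4 − 3/2)/√π → ∞.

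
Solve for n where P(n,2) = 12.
4

Solution: P(n,2) = n(n−1) is increasing in n; n(n−1) ≈ (n−0.5)^2 = 12 gives n ≈ 4.0. Check: P(2,2) = 2, P(3,2) = 6, P(4,2) = 12 ✓. So n = 4.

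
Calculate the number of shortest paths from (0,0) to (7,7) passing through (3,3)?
1,400

Reasoning: To (3,3): C(6,3)=20. From there: C(8,4)=70. Total: 1,400.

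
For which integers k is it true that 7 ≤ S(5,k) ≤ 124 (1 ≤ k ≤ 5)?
S(5,1)=1; S(5,2)=15; S(5,3)=25; S(5,4)=10; S(5,5)=1. So valid k = 2, 3, 4.

Answer: 2, 3, 4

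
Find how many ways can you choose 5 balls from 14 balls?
2,002

Solution: C(14,5) = 14! / (5! × (14-5)!)
         = 14! / (5! × 9!)
         = 2,002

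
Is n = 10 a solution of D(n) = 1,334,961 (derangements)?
Yes

Explanation: D(10) = (10-1)·[D(9) + D(8)] = 9·[133,496 + 14,833] = 1,334,961, which equals 1,334,961.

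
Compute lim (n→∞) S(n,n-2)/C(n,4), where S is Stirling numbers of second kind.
3

Working:
The leading term of S(n,n-2) as a polynomial in n is (3)!!·C(n,4), so the ratio → (3)!! = 3.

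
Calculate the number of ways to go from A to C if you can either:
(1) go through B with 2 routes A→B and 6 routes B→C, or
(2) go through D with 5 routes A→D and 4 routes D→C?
32

Solution: Route via B: 2×6=12. Route via D: 5×4=20. Total: 32.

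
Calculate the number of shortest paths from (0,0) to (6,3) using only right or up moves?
Choose 6 rights from 9 moves: C(9,6) = 84.
Final answer: 84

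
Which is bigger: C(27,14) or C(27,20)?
C(27,14)

Explanation: C(27,14)=20,058,300, C(27,20)=888,030.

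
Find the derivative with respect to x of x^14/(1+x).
(14x^13(1+x) - x^14)/(1+x)²

Working:
Quotient rule: [14x^{13}(1+x) - x^14]/(1+x)².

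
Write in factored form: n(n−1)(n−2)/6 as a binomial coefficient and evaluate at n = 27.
C(n,3); C(27,3) = 2,925
n(n−1)(n−2)/6 = n!/(3!(n−3)!) = C(n,3). At n = 27: C(27,3) = 2,925.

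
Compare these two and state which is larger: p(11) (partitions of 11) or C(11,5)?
C(11,5)

Solution: Pentagonal recurrence p(n) = p(n−1) + p(n−2) − p(n−5) − p(n−7) + …: p(11) = p(10) + p(9) − p(6) − p(4) = 42 + 30 − 11 − 5 = 56; C(11,5) = 462.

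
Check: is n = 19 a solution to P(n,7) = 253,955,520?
P(19,7) = 19·18·17·16·15·14·13 = 253,955,520, which equals 253,955,520.

Answer: Yes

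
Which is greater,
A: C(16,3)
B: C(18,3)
A=C(16,3)=560, B=C(18,3)=816.

Answer: B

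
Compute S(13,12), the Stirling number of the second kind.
Using the Stirling recurrence: S(n,k) = k·S(n-1,k) + S(n-1,k-1)
S(13,12) = 12·S(12,12) + S(12,11)
         = 12·1 + 66
         = 12 + 66
         = 78

Answer: 78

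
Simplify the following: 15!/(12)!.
2,730

Working:
This equals 15×14×13 = 2,730.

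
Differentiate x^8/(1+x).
(8x^7(1+x) - x^8)/(1+x)²

Quotient rule: [8x^{7}(1+x) - x^8]/(1+x)².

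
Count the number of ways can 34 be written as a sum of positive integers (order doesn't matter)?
12,310
Pentagonal recurrence p(n) = p(n−1) + p(n−2) − p(n−5) − p(n−7) + …: p(34) = p(33) + p(32) − p(29) − p(27) + p(22) + p(19) − p(12) − p(8) = 10,143 + 8,349 − 4,565 − 3,010 + 1,002 + 490 − 77 − 22 = 12,310.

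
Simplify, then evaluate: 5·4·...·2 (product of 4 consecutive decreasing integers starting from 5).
This is P(5,4) = 5!/(1)! = 120.
Final answer: 120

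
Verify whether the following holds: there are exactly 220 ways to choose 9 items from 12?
True

Working:
C(12,9) = 220.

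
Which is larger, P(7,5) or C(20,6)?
C(20,6)

Solution: P(7,5)=2,520, C(20,6)=38,760.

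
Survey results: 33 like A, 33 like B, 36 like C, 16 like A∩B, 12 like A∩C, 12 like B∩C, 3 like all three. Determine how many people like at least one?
65

Reasoning: |A∪B∪C| = 33+33+36-16-12-12+3 = 65.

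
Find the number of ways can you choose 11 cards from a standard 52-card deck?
60,403,728,840

Explanation: C(52,11) = 60,403,728,840.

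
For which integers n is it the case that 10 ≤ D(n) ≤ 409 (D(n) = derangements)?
5, 6

Reasoning: Using D(n) = (n−1)[D(n−1) + D(n−2)] with D(1)=0, D(2)=1: D(4)=9; D(5)=44; D(6)=265; D(7)=1,854. So valid n = 5, 6.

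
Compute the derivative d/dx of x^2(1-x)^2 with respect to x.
2x^1(1-x)^2 - 2x^2(1-x)^1

Reasoning: Product rule: 2x^{1}(1-x)^{2} + x^2·(-2)(1-x)^{1}.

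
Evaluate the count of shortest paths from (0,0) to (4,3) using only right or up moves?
Choose 4 rights from 7 moves: C(7,4) = 35.

Answer: 35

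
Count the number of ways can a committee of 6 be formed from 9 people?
C(9,6) = 9! / (6! × (9-6)!)
         = 9! / (6! × 3!)
         = 84
Final answer: 84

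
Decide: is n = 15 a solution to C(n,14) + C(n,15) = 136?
No
C(15,14) + C(15,15) = 15 + 1 = 16, which does not equal 136.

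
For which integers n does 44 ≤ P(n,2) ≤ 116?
8, 9, 10, 11

Solution: P(7,2)=42; P(8,2)=56; P(9,2)=72; P(10,2)=90; P(11,2)=110; P(12,2)=132. So valid n = 8, 9, 10, 11.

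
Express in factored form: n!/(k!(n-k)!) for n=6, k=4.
This is the binomial coefficient C(6,4) = 15.
Final answer: C(6,4) = 15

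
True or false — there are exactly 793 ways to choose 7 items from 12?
False

C(12,7) = 792 ≠ 793.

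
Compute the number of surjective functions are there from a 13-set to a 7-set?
28,805,736,960

Reasoning: Onto functions = 7! × S(13,7)
First compute S(13,7) via recurrence:
Using the Stirling recurrence: S(n,k) = k·S(n-1,k) + S(n-1,k-1)
S(13,7) = 7·S(12,7) + S(12,6)
         = 7·627396 + 1323652
         = 4391772 + 1323652
         = 5,715,424
Then: 5040 × 5715424 = 28,805,736,960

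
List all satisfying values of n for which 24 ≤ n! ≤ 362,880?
4, 5, 6, 7, 8, 9

Explanation: n! is strictly increasing; 4! = 24 and 9! = 362,880, so valid n = 4, 5, 6, 7, 8, 9.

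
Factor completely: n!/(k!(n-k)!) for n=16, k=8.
C(16,8) = 12,870

Explanation: This is the binomial coefficient C(16,8) = 12,870.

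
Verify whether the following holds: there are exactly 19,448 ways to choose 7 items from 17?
C(17,7) = 19,448.
Final answer: True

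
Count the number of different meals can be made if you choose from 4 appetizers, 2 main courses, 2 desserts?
By the multiplication principle: 4 × 2 × 2 = 16.
Final answer: 16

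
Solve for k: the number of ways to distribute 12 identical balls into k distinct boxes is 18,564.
7

Stars and bars: the count is C(12+k−1, k−1), increasing in k. k=5: C(16,4) = 1,820, k=6: C(17,5) = 6,188, k=7: C(18,6) = 18,564 ✓. So k = 7.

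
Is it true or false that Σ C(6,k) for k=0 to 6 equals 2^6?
True

Solution: Binomial theorem: Σ C(6,k) = (1+1)^6 = 2^6 = 64; RHS 2^6 = 64.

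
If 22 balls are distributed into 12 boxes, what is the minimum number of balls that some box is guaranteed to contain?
2
Pigeonhole: ⌈22/12⌉ = 2.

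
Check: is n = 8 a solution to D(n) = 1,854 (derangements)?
No

D(8) = (8-1)·[D(7) + D(6)] = 7·[1,854 + 265] = 14,833, which does not equal 1,854.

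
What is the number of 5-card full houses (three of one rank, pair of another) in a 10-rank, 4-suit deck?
2,160

Working:
Triple rank: 10. Triple suits: C(4,3)=4. Pair rank: 9. Pair suits: C(4,2)=6. Total: 2,160.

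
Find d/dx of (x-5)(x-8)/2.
(2x - 13)/2

d/dx[(x-5)(x-8)] = (x-8) + (x-5) = 2x - 13. Dividing by 2 gives (2x - 13)/2.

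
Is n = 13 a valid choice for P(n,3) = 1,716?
Yes

Solution: P(13,3) = 13·12·11 = 1,716, which equals 1,716.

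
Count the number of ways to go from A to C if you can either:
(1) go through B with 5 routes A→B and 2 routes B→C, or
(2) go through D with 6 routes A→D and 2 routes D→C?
Route via B: 5×2=10. Route via D: 6×2=12. Total: 22.

Answer: 22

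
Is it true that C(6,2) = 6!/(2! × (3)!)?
False

Explanation: The correct denominator is 2!×4!, giving C(6,2) = 15; the stated RHS is 6!/(2!×3!) = 60 ≠ 15, so the statement does not hold.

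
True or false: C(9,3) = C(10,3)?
False

Working:
LHS = C(9,3) = 84; RHS = C(10,3) = 120. 84 ≠ 120, so the statement does not hold.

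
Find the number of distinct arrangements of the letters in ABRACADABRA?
Word has 11 letters (A=5, B=2, R=2, C=1, D=1). Arrangements: 11!/Π(k!) = 83,160.
Final answer: 83,160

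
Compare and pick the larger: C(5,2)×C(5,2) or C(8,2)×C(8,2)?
C(5,2)×C(5,2)=100, C(8,2)×C(8,2)=784.
Final answer: C(8,2)×C(8,2)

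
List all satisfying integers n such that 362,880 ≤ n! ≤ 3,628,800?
n! is strictly increasing; 9! = 362,880 and 10! = 3,628,800, so valid n = 9, 10.

Answer: 9, 10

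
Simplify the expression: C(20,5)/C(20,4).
C(n,k+1)/C(n,k) = (n−k)/(k+1). Here (20−4)/(4+1) = 16/5 = 16/5.

Answer: 16/5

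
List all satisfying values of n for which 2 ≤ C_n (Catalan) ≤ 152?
2, 3, 4, 5, 6

Working:
C_1=1; C_2=2; C_3=5; C_4=14; C_5=42; C_6=132; C_7=429. So valid n = 2, 3, 4, 5, 6.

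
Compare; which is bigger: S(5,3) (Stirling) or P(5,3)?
S(5,3) = 3·S(4,3) + S(4,2) = 3·6 + 7 = 25; P(5,3) = 60.

Answer: P(5,3)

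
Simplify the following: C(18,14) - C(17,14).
2,380

C(18,14) - C(17,14) = C(17,13) = 2,380.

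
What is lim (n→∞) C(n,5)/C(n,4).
∞
C(n,5)/C(n,4) = (n-4)/5 → ∞ as n → ∞.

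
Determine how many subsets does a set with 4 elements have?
16

Explanation: Each element can be included or excluded: 2^4 = 16.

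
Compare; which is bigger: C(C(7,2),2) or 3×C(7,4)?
C(C(7,2),2)

Explanation: C(C(7,2),2)=210, 3×C(7,4)=105.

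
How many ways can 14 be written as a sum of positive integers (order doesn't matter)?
135

Explanation: Pentagonal recurrence p(n) = p(n−1) + p(n−2) − p(n−5) − p(n−7) + …: p(14) = p(13) + p(12) − p(9) − p(7) + p(2) = 101 + 77 − 30 − 15 + 2 = 135.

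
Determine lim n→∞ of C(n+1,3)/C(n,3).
Both numerator and denominator grow as n^3/3! for large n, so the ratio → 1.
Final answer: 1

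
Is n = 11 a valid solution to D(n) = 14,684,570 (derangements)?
Yes

Solution: D(11) = (11-1)·[D(10) + D(9)] = 10·[1,334,961 + 133,496] = 14,684,570, which equals 14,684,570.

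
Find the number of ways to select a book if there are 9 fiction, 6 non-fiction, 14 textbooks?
29

Working:
By the addition principle: 9 + 6 + 14 = 29.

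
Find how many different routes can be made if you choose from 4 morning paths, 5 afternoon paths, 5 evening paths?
100

By the multiplication principle: 4 × 5 × 5 = 100.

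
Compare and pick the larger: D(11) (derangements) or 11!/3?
D(11)

Reasoning: D(11) = (11-1)·[D(10) + D(9)] = 10·[1,334,961 + 133,496] = 14,684,570; 11!/3 = 39,916,800/3 = 13,305,600.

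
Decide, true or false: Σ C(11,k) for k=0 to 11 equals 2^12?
False

Reasoning: Binomial theorem: Σ C(11,k) = (1+1)^11 = 2^11 = 2,048; RHS 2^12 = 4,096.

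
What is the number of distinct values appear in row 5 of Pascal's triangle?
3

Solution: Row 5 has entries C(5,0)..C(5,5); by symmetry C(5,k)=C(5,5-k), giving 3 distinct values.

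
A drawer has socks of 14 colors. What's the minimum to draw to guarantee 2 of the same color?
15

Working:
Worst case: 1 of each = 14. One more: 15.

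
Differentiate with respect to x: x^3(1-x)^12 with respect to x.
3x^2(1-x)^12 - 12x^3(1-x)^11

Working:
Product rule: 3x^{2}(1-x)^{12} + x^3·(-12)(1-x)^{11}.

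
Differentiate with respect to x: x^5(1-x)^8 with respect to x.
Product rule: 5x^{4}(1-x)^{8} + x^5·(-8)(1-x)^{7}.

Answer: 5x^4(1-x)^8 - 8x^5(1-x)^7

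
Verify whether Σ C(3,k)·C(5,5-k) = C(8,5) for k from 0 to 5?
True

Vandermonde's identity gives C(8,5) = 56; RHS C(8,5) = 56.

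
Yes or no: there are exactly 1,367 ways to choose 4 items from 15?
C(15,4) = 1,365 ≠ 1367.

Answer: No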